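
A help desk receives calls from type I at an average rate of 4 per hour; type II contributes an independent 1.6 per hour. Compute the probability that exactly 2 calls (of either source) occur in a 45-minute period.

Independent Poisson processes superpose: combined rate λ = 4 + 1.6 = 5.6 per hour.
Over the interval, μ = 5.6 × 0.75 = 4.2 (a 45-minute period = 0.75 hours).
P(N = 2) = e^(−4.2) · 4.2^2/2! ≈ 0.1323.

0.1323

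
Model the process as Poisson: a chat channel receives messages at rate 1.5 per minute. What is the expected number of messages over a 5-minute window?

7.5

E[N] = λt = 1.5 × 5 = 7.5 (a 5-minute window = 5 minutes).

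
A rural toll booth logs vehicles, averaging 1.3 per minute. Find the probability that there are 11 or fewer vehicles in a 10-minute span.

Over the interval, μ = 1.3 × 10 = 13 (a 10-minute span = 10 minutes).
P(N ≤ 11) = Σ_{j=0}^{11} e^(−μ) μ^j/j! ≈ 0.3532.

0.3532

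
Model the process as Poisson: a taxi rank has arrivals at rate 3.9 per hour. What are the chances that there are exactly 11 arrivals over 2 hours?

Over the interval, μ = 3.9 × 2 = 7.8 (2 hours).
P(N = 11) = e^(−μ) μ^11/11! = e^(−7.8) · 7.8^11/39916800 ≈ 0.0667.

0.0667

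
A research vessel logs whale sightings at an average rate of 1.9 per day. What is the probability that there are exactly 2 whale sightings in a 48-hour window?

0.1615

Over the interval, μ = 1.9 × 2 = 3.8 (a 48-hour window = 2 days).
P(N = 2) = e^(−μ) μ^2/2! = e^(−3.8) · 3.8^2/2 ≈ 0.1615.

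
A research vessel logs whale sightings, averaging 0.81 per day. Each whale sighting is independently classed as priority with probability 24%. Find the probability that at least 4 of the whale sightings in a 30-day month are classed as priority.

Thinning: the whale sightings that are classed as priority themselves form a Poisson process with rate 0.24 × 0.81 = 0.1944 per day.
Over the interval, μ = 0.1944 × 30 = 5.832 (a 30-day month = 30 days).
P(N ≥ 4) = 1 − P(N ≤ 3) ≈ 0.8332.

0.8332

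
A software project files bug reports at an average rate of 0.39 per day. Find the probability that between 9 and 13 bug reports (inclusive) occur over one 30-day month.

Over the interval, μ = 0.39 × 30 = 11.7 (a 30-day month = 30 days).
P(9 ≤ N ≤ 13) = Σ_{j=9}^{13} e^(−11.7) · 11.7^j/j! ≈ 0.5371.

0.5371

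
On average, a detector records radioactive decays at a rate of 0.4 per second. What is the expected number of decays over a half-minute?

E[N] = λt = 0.4 × 30 = 12 (a half-minute = 30 seconds).

12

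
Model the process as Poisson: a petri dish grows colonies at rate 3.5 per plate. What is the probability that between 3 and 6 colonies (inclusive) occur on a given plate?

0.6139

With mean μ = 3.5 per plate,
P(3 ≤ N ≤ 6) = Σ_{j=3}^{6} e^(−3.5) · 3.5^j/j! ≈ 0.6139.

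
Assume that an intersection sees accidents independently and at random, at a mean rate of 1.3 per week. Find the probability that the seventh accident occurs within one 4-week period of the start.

Over the interval, μ = 1.3 × 4 = 5.2 (a 4-week period = 4 weeks).
The seventh arrival falls in the interval iff at least 7 events occur there: P(S_7 ≤ t) = P(N ≥ 7) = 1 − P(N ≤ 6) ≈ 0.2676.

0.2676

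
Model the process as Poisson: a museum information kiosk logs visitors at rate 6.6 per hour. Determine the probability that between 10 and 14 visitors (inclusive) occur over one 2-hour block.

0.5016

Over the interval, μ = 6.6 × 2 = 13.2 (a 2-hour block = 2 hours).
P(10 ≤ N ≤ 14) = Σ_{j=10}^{14} e^(−13.2) · 13.2^j/j! ≈ 0.5016.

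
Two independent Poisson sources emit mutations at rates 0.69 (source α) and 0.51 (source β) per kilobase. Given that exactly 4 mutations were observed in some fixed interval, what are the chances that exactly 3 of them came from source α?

Given the total, each event is independently from source α with probability p = λ_α/(λ_α+λ_β) = 0.69/1.2 = 0.5750.
So K ~ Binomial(4, 0.69/1.2): P(K = 3) = C(4,3) · (0.69/1.2)^3 · (0.51/1.2)^1 ≈ 0.3232.

0.3232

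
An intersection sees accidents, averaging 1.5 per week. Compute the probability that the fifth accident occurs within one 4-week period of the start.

Over the interval, μ = 1.5 × 4 = 6 (a 4-week period = 4 weeks).
The fifth arrival falls in the interval iff at least 5 events occur there: P(S_5 ≤ t) = P(N ≥ 5) = 1 − P(N ≤ 4) ≈ 0.7149.

0.7149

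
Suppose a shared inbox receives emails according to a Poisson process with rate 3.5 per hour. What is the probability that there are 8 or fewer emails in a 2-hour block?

0.7291

Over the interval, μ = 3.5 × 2 = 7 (a 2-hour block = 2 hours).
P(N ≤ 8) = Σ_{j=0}^{8} e^(−μ) μ^j/j! ≈ 0.7291.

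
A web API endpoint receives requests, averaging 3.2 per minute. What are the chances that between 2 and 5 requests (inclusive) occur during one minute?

0.7234

With mean μ = 3.2 per minute,
P(2 ≤ N ≤ 5) = Σ_{j=2}^{5} e^(−3.2) · 3.2^j/j! ≈ 0.7234.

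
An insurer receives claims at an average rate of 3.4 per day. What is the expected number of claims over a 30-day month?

102

E[N] = λt = 3.4 × 30 = 102 (a 30-day month = 30 days).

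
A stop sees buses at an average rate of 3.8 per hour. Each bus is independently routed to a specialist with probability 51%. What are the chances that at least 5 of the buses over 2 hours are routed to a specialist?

Thinning: the buses that are routed to a specialist themselves form a Poisson process with rate 0.51 × 3.8 = 1.938 per hour.
Over the interval, μ = 1.938 × 2 = 3.876 (2 hours).
P(N ≥ 5) = 1 − P(N ≤ 4) ≈ 0.3470.

0.3470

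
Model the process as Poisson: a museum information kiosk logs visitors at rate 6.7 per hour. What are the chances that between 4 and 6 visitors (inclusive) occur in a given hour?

With mean μ = 6.7 per hour,
P(4 ≤ N ≤ 6) = Σ_{j=4}^{6} e^(−6.7) · 6.7^j/j! ≈ 0.3965.

0.3965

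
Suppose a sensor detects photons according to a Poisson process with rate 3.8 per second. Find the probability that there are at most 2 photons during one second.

0.2689

With mean μ = 3.8 per second,
P(N ≤ 2) = Σ_{j=0}^{2} e^(−μ) μ^j/j! ≈ 0.2689.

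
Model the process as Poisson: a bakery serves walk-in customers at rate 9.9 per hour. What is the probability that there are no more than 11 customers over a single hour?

With mean μ = 9.9 per hour,
P(N ≤ 11) = Σ_{j=0}^{11} e^(−μ) μ^j/j! ≈ 0.7081.

0.7081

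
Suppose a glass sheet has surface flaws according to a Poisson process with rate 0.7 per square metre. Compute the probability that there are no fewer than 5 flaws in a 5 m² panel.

0.2746

Over the interval, μ = 0.7 × 5 = 3.5 (a 5 m² panel = 5 square metres).
P(N ≥ 5) = 1 − P(N ≤ 4) = 1 − Σ_{j=0}^{4} e^(−μ) μ^j/j! ≈ 0.2746.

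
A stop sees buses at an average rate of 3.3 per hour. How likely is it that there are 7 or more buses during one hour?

0.0510

With mean μ = 3.3 per hour,
P(N ≥ 7) = 1 − P(N ≤ 6) = 1 − Σ_{j=0}^{6} e^(−μ) μ^j/j! ≈ 0.0510.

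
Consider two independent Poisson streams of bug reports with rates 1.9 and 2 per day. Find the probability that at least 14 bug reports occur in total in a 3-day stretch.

Independent Poisson processes superpose: combined rate λ = 1.9 + 2 = 3.9 per day.
Over the interval, μ = 3.9 × 3 = 11.7 (a 3-day stretch = 3 days).
P(N ≥ 14) = 1 − P(N ≤ 13) ≈ 0.2872.

0.2872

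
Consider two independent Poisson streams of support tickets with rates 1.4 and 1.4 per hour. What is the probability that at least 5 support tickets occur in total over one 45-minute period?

Independent Poisson processes superpose: combined rate λ = 1.4 + 1.4 = 2.8 per hour.
Over the interval, μ = 2.8 × 0.75 = 2.1 (a 45-minute period = 0.75 hours).
P(N ≥ 5) = 1 − P(N ≤ 4) ≈ 0.0621.

0.0621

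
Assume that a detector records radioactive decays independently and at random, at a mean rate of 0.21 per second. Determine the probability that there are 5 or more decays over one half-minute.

Over the interval, μ = 0.21 × 30 = 6.3 (a half-minute = 30 seconds).
P(N ≥ 5) = 1 − P(N ≤ 4) = 1 − Σ_{j=0}^{4} e^(−μ) μ^j/j! ≈ 0.7531.

0.7531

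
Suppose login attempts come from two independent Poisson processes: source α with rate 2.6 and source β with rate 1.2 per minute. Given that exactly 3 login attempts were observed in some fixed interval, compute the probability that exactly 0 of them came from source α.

0.0315

Given the total, each event is independently from source α with probability p = λ_α/(λ_α+λ_β) = 2.6/3.8 ≈ 0.6842.
So K ~ Binomial(3, 2.6/3.8): P(K = 0) = C(3,0) · (2.6/3.8)^0 · (1.2/3.8)^3 ≈ 0.0315.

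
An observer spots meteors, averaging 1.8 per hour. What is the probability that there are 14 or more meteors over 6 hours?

Over the interval, μ = 1.8 × 6 = 10.8 (6 hours).
P(N ≥ 14) = 1 − P(N ≤ 13) = 1 − Σ_{j=0}^{13} e^(−μ) μ^j/j! ≈ 0.2005.

0.2005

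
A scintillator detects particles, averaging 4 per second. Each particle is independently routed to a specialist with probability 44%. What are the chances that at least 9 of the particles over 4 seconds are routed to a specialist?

Thinning: the particles that are routed to a specialist themselves form a Poisson process with rate 0.44 × 4 = 1.76 per second.
Over the interval, μ = 1.76 × 4 = 7.04 (4 seconds).
P(N ≥ 9) = 1 − P(N ≤ 8) ≈ 0.2761.

0.2761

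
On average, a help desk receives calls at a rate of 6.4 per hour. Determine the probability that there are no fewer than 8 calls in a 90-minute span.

0.7416

Over the interval, μ = 6.4 × 1.5 = 9.6 (a 90-minute span = 1.5 hours).
P(N ≥ 8) = 1 − P(N ≤ 7) = 1 − Σ_{j=0}^{7} e^(−μ) μ^j/j! ≈ 0.7416.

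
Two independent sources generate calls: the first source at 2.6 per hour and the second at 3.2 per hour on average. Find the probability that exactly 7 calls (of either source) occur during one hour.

0.1326

Independent Poisson processes superpose: combined rate λ = 2.6 + 3.2 = 5.8 per hour.
So μ = 5.8.
P(N = 7) = e^(−5.8) · 5.8^7/7! ≈ 0.1326.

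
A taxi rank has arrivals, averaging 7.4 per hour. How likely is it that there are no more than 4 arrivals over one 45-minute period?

0.3498

Over the interval, μ = 7.4 × 0.75 = 5.55 (a 45-minute period = 0.75 hours).
P(N ≤ 4) = Σ_{j=0}^{4} e^(−μ) μ^j/j! ≈ 0.3498.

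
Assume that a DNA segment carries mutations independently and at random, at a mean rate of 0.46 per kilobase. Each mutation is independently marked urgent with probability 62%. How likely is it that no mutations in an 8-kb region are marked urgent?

Thinning: the mutations that are marked urgent themselves form a Poisson process with rate 0.62 × 0.46 = 0.2852 per kilobase.
Over the interval, μ = 0.2852 × 8 = 2.2816 (an 8-kb region = 8 kilobases).
P(N = 0) = e^(−2.2816) · 2.2816^0/0! ≈ 0.1021.

0.1021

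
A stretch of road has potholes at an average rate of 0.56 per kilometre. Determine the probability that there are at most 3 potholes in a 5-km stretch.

Over the interval, μ = 0.56 × 5 = 2.8 (a 5-km stretch = 5 kilometres).
P(N ≤ 3) = Σ_{j=0}^{3} e^(−μ) μ^j/j! ≈ 0.6919.

0.6919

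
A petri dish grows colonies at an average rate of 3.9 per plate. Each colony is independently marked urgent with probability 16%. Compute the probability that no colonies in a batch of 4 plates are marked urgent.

Thinning: the colonies that are marked urgent themselves form a Poisson process with rate 0.16 × 3.9 = 0.624 per plate.
Over the interval, μ = 0.624 × 4 = 2.496 (a batch of 4 plates = 4 plates).
P(N = 0) = e^(−2.496) · 2.496^0/0! ≈ 0.0824.

0.0824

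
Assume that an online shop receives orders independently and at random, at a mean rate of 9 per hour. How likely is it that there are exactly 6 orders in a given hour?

With mean μ = 9 per hour,
P(N = 6) = e^(−μ) μ^6/6! = e^(−9) · 9^6/720 ≈ 0.0911.

0.0911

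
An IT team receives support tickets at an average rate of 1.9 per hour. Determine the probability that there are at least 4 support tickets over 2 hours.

0.5265

Over the interval, μ = 1.9 × 2 = 3.8 (2 hours).
P(N ≥ 4) = 1 − P(N ≤ 3) = 1 − Σ_{j=0}^{3} e^(−μ) μ^j/j! ≈ 0.5265.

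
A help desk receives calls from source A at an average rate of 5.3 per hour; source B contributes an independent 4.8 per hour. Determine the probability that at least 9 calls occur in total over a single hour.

0.6783

Independent Poisson processes superpose: combined rate λ = 5.3 + 4.8 = 10.1 per hour.
So μ = 10.1.
P(N ≥ 9) = 1 − P(N ≤ 8) ≈ 0.6783.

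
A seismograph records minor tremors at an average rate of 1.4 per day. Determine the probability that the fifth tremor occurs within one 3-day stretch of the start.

0.4102

Over the interval, μ = 1.4 × 3 = 4.2 (a 3-day stretch = 3 days).
The fifth arrival falls in the interval iff at least 5 events occur there: P(S_5 ≤ t) = P(N ≥ 5) = 1 − P(N ≤ 4) ≈ 0.4102.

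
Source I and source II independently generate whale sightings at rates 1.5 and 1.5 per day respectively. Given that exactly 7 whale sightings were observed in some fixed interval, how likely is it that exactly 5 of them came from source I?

Given the total, each event is independently from source I with probability p = λ_I/(λ_I+λ_II) = 1.5/3 = 0.5000.
So K ~ Binomial(7, 1.5/3): P(K = 5) = C(7,5) · (1.5/3)^5 · (1.5/3)^2 ≈ 0.1641.

0.1641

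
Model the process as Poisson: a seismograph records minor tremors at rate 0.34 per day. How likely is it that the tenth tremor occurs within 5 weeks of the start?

0.7488

Over the interval, μ = 0.34 × 35 = 11.9 (5 weeks = 35 days).
The tenth arrival falls in the interval iff at least 10 events occur there: P(S_10 ≤ t) = P(N ≥ 10) = 1 − P(N ≤ 9) ≈ 0.7488.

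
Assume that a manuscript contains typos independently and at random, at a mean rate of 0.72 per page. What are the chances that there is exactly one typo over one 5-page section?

0.0984

Over the interval, μ = 0.72 × 5 = 3.6 (a 5-page section = 5 pages).
P(N = 1) = e^(−μ) μ^1/1! = e^(−3.6) · 3.6^1/1 ≈ 0.0984.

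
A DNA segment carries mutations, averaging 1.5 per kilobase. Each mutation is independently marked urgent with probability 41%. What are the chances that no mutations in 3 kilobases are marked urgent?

0.1580

Thinning: the mutations that are marked urgent themselves form a Poisson process with rate 0.41 × 1.5 = 0.615 per kilobase.
Over the interval, μ = 0.615 × 3 = 1.845 (3 kilobases).
P(N = 0) = e^(−1.845) · 1.845^0/0! ≈ 0.1580.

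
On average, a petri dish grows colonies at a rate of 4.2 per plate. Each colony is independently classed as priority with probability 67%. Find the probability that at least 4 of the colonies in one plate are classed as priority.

Thinning: the colonies that are classed as priority themselves form a Poisson process with rate 0.67 × 4.2 = 2.814 per plate.
So μ = 2.814.
P(N ≥ 4) = 1 − P(N ≤ 3) ≈ 0.3112.

0.3112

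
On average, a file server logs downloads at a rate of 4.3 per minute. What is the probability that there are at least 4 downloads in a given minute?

With mean μ = 4.3 per minute,
P(N ≥ 4) = 1 − P(N ≤ 3) = 1 − Σ_{j=0}^{3} e^(−μ) μ^j/j! ≈ 0.6228.

0.6228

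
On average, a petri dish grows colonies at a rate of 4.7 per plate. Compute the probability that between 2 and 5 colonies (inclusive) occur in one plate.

0.6166

With mean μ = 4.7 per plate,
P(2 ≤ N ≤ 5) = Σ_{j=2}^{5} e^(−4.7) · 4.7^j/j! ≈ 0.6166.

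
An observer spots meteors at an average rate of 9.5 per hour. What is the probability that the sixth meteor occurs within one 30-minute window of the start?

Over the interval, μ = 9.5 × 0.5 = 4.75 (a 30-minute window = 0.5 hours).
The sixth arrival falls in the interval iff at least 6 events occur there: P(S_6 ≤ t) = P(N ≥ 6) = 1 − P(N ≤ 5) ≈ 0.3403.

0.3403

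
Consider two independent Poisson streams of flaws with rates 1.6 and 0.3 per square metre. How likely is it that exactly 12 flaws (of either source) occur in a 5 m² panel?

Independent Poisson processes superpose: combined rate λ = 1.6 + 0.3 = 1.9 per square metre.
Over the interval, μ = 1.9 × 5 = 9.5 (a 5 m² panel = 5 square metres).
P(N = 12) = e^(−9.5) · 9.5^12/12! ≈ 0.0844.

0.0844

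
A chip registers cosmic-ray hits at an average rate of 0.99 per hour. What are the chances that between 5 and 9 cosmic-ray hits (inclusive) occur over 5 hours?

0.5206

Over the interval, μ = 0.99 × 5 = 4.95 (5 hours).
P(5 ≤ N ≤ 9) = Σ_{j=5}^{9} e^(−4.95) · 4.95^j/j! ≈ 0.5206.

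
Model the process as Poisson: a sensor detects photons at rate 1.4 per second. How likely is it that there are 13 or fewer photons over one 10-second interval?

Over the interval, μ = 1.4 × 10 = 14 (a 10-second interval = 10 seconds).
P(N ≤ 13) = Σ_{j=0}^{13} e^(−μ) μ^j/j! ≈ 0.4644.

0.4644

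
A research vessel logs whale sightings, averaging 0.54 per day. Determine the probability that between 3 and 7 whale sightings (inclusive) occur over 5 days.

0.4998

Over the interval, μ = 0.54 × 5 = 2.7 (5 days).
P(3 ≤ N ≤ 7) = Σ_{j=3}^{7} e^(−2.7) · 2.7^j/j! ≈ 0.4998.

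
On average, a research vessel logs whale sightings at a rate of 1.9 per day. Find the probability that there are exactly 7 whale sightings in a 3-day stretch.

Over the interval, μ = 1.9 × 3 = 5.7 (a 3-day stretch = 3 days).
P(N = 7) = e^(−μ) μ^7/7! = e^(−5.7) · 5.7^7/5040 ≈ 0.1298.

0.1298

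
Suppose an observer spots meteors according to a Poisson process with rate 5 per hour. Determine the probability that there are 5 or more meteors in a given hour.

With mean μ = 5 per hour,
P(N ≥ 5) = 1 − P(N ≤ 4) = 1 − Σ_{j=0}^{4} e^(−μ) μ^j/j! ≈ 0.5595.

0.5595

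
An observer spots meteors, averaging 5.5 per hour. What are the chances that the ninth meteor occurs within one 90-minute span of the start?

Over the interval, μ = 5.5 × 1.5 = 8.25 (a 90-minute span = 1.5 hours).
The ninth arrival falls in the interval iff at least 9 events occur there: P(S_9 ≤ t) = P(N ≥ 9) = 1 − P(N ≤ 8) ≈ 0.4423.

0.4423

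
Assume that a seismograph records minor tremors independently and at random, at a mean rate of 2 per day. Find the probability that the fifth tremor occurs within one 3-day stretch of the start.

0.7149

Over the interval, μ = 2 × 3 = 6 (a 3-day stretch = 3 days).
The fifth arrival falls in the interval iff at least 5 events occur there: P(S_5 ≤ t) = P(N ≥ 5) = 1 − P(N ≤ 4) ≈ 0.7149.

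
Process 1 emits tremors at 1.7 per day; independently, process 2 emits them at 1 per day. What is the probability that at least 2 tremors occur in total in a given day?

Independent Poisson processes superpose: combined rate λ = 1.7 + 1 = 2.7 per day.
So μ = 2.7.
P(N ≥ 2) = 1 − P(N ≤ 1) ≈ 0.7513.

0.7513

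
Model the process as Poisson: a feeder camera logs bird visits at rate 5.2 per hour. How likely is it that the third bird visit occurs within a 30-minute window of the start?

0.4816

Over the interval, μ = 5.2 × 0.5 = 2.6 (a 30-minute window = 0.5 hours).
The third arrival falls in the interval iff at least 3 events occur there: P(S_3 ≤ t) = P(N ≥ 3) = 1 − P(N ≤ 2) ≈ 0.4816.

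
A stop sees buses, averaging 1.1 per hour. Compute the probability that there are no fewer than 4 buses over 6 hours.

0.8948

Over the interval, μ = 1.1 × 6 = 6.6 (6 hours).
P(N ≥ 4) = 1 − P(N ≤ 3) = 1 − Σ_{j=0}^{3} e^(−μ) μ^j/j! ≈ 0.8948.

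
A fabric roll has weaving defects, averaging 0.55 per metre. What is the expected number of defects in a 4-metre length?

E[N] = λt = 0.55 × 4 = 2.2 (a 4-metre length = 4 metres).

2.2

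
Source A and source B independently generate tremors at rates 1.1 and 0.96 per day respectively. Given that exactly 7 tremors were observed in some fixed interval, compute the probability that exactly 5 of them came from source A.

0.1980

Given the total, each event is independently from source A with probability p = λ_A/(λ_A+λ_B) = 1.1/2.06 ≈ 0.5340.
So K ~ Binomial(7, 1.1/2.06): P(K = 5) = C(7,5) · (1.1/2.06)^5 · (0.96/2.06)^2 ≈ 0.1980.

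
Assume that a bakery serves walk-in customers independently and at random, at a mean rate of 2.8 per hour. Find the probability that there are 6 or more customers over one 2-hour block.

0.4881

Over the interval, μ = 2.8 × 2 = 5.6 (a 2-hour block = 2 hours).
P(N ≥ 6) = 1 − P(N ≤ 5) = 1 − Σ_{j=0}^{5} e^(−μ) μ^j/j! ≈ 0.4881.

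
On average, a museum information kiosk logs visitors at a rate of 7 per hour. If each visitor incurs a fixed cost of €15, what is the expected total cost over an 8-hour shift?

€840

E[N] = 7 × 8 = 56 (an 8-hour shift = 8 hours); E[cost] = 56 × €15 = €840.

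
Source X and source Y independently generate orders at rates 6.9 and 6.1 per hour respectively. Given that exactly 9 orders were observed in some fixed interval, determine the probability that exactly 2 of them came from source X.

Given the total, each event is independently from source X with probability p = λ_X/(λ_X+λ_Y) = 6.9/13 ≈ 0.5308.
So K ~ Binomial(9, 6.9/13): P(K = 2) = C(9,2) · (6.9/13)^2 · (6.1/13)^7 ≈ 0.0508.

0.0508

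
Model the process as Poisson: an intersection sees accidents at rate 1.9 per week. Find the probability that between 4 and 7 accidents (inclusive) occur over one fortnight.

Over the interval, μ = 1.9 × 2 = 3.8 (a fortnight = 2 weeks).
P(4 ≤ N ≤ 7) = Σ_{j=4}^{7} e^(−3.8) · 3.8^j/j! ≈ 0.4864.

0.4864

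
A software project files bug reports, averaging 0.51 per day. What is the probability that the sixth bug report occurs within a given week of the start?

Over the interval, μ = 0.51 × 7 = 3.57 (a week = 7 days).
The sixth arrival falls in the interval iff at least 6 events occur there: P(S_6 ≤ t) = P(N ≥ 6) = 1 − P(N ≤ 5) ≈ 0.1518.

0.1518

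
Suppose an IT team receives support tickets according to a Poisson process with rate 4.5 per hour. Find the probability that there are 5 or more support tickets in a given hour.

0.4679

With mean μ = 4.5 per hour,
P(N ≥ 5) = 1 − P(N ≤ 4) = 1 − Σ_{j=0}^{4} e^(−μ) μ^j/j! ≈ 0.4679.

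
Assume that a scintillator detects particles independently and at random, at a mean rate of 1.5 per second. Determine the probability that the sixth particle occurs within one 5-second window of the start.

Over the interval, μ = 1.5 × 5 = 7.5 (a 5-second window = 5 seconds).
The sixth arrival falls in the interval iff at least 6 events occur there: P(S_6 ≤ t) = P(N ≥ 6) = 1 − P(N ≤ 5) ≈ 0.7586.

0.7586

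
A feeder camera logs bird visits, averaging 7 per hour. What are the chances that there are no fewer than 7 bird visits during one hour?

With mean μ = 7 per hour,
P(N ≥ 7) = 1 − P(N ≤ 6) = 1 − Σ_{j=0}^{6} e^(−μ) μ^j/j! ≈ 0.5503.

0.5503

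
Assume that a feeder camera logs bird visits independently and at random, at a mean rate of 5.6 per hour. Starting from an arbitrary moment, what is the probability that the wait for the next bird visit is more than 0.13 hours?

The wait for the next event is exponential with rate λ = 5.6 per hour.
P(T > 0.13) = e^(−λt) = e^(−5.6 × 0.13) = e^(−0.728) ≈ 0.4829.

0.4829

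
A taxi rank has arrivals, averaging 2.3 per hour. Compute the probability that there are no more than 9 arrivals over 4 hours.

0.5611

Over the interval, μ = 2.3 × 4 = 9.2 (4 hours).
P(N ≤ 9) = Σ_{j=0}^{9} e^(−μ) μ^j/j! ≈ 0.5611.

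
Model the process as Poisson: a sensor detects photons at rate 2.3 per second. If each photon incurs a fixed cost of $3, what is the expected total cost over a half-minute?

E[N] = 2.3 × 30 = 69 (a half-minute = 30 seconds); E[cost] = 69 × $3 = $207.

$207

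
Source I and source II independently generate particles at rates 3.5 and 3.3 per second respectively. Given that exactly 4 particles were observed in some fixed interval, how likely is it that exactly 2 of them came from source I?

0.3744

Given the total, each event is independently from source I with probability p = λ_I/(λ_I+λ_II) = 3.5/6.8 ≈ 0.5147.
So K ~ Binomial(4, 3.5/6.8): P(K = 2) = C(4,2) · (3.5/6.8)^2 · (3.3/6.8)^2 ≈ 0.3744.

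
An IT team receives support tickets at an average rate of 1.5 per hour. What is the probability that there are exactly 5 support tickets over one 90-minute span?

0.0506

Over the interval, μ = 1.5 × 1.5 = 2.25 (a 90-minute span = 1.5 hours).
P(N = 5) = e^(−μ) μ^5/5! = e^(−2.25) · 2.25^5/120 ≈ 0.0506.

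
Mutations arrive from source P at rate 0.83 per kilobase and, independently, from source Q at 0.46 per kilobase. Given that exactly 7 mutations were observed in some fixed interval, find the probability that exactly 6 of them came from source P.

0.1771

Given the total, each event is independently from source P with probability p = λ_P/(λ_P+λ_Q) = 0.83/1.29 ≈ 0.6434.
So K ~ Binomial(7, 0.83/1.29): P(K = 6) = C(7,6) · (0.83/1.29)^6 · (0.46/1.29)^1 ≈ 0.1771.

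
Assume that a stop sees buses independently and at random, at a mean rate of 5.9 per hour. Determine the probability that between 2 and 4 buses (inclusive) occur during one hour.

With mean μ = 5.9 per hour,
P(2 ≤ N ≤ 4) = Σ_{j=2}^{4} e^(−5.9) · 5.9^j/j! ≈ 0.2798.

0.2798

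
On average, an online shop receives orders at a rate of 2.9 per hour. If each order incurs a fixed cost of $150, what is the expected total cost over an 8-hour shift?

$3480

E[N] = 2.9 × 8 = 23.2 (an 8-hour shift = 8 hours); E[cost] = 23.2 × $150 = $3480.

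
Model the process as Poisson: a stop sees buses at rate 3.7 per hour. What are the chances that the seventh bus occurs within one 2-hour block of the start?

Over the interval, μ = 3.7 × 2 = 7.4 (a 2-hour block = 2 hours).
The seventh arrival falls in the interval iff at least 7 events occur there: P(S_7 ≤ t) = P(N ≥ 7) = 1 − P(N ≤ 6) ≈ 0.6080.

0.6080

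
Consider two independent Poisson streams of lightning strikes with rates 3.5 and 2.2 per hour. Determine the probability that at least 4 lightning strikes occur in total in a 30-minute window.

Independent Poisson processes superpose: combined rate λ = 3.5 + 2.2 = 5.7 per hour.
Over the interval, μ = 5.7 × 0.5 = 2.85 (a 30-minute window = 0.5 hours).
P(N ≥ 4) = 1 − P(N ≤ 3) ≈ 0.3192.

0.3192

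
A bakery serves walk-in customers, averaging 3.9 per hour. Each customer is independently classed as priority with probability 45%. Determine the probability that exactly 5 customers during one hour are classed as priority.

Thinning: the customers that are classed as priority themselves form a Poisson process with rate 0.45 × 3.9 = 1.755 per hour.
So μ = 1.755.
P(N = 5) = e^(−1.755) · 1.755^5/5! ≈ 0.0240.

0.0240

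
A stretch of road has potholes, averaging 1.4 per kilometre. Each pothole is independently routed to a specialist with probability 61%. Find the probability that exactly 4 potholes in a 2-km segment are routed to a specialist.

Thinning: the potholes that are routed to a specialist themselves form a Poisson process with rate 0.61 × 1.4 = 0.854 per kilometre.
Over the interval, μ = 0.854 × 2 = 1.708 (a 2-km segment = 2 kilometres).
P(N = 4) = e^(−1.708) · 1.708^4/4! ≈ 0.0643.

0.0643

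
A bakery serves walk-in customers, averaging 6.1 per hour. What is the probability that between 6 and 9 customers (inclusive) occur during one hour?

0.4793

With mean μ = 6.1 per hour,
P(6 ≤ N ≤ 9) = Σ_{j=6}^{9} e^(−6.1) · 6.1^j/j! ≈ 0.4793.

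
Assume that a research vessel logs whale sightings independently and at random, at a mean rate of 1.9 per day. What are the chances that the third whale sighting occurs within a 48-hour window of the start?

0.7311

Over the interval, μ = 1.9 × 2 = 3.8 (a 48-hour window = 2 days).
The third arrival falls in the interval iff at least 3 events occur there: P(S_3 ≤ t) = P(N ≥ 3) = 1 − P(N ≤ 2) ≈ 0.7311.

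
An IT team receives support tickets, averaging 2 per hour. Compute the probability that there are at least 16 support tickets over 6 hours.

Over the interval, μ = 2 × 6 = 12 (6 hours).
P(N ≥ 16) = 1 − P(N ≤ 15) = 1 − Σ_{j=0}^{15} e^(−μ) μ^j/j! ≈ 0.1556.

0.1556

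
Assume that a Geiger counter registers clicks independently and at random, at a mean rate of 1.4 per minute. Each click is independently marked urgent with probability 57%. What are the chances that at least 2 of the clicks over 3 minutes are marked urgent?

0.6903

Thinning: the clicks that are marked urgent themselves form a Poisson process with rate 0.57 × 1.4 = 0.798 per minute.
Over the interval, μ = 0.798 × 3 = 2.394 (3 minutes).
P(N ≥ 2) = 1 − P(N ≤ 1) ≈ 0.6903.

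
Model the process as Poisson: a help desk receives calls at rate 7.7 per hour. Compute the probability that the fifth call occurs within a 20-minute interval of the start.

Over the interval, μ = 7.7 × 1/3 ≈ 2.56667 (a 20-minute interval = 1/3 hours).
The fifth arrival falls in the interval iff at least 5 events occur there: P(S_5 ≤ t) = P(N ≥ 5) = 1 − P(N ≤ 4) ≈ 0.1179.

0.1179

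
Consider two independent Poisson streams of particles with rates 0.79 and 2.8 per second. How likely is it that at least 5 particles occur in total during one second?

Independent Poisson processes superpose: combined rate λ = 0.79 + 2.8 = 3.59 per second.
So μ = 3.59.
P(N ≥ 5) = 1 − P(N ≤ 4) ≈ 0.2917.

0.2917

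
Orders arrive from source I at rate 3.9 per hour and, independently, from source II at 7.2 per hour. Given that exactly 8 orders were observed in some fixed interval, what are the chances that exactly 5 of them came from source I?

Given the total, each event is independently from source I with probability p = λ_I/(λ_I+λ_II) = 3.9/11.1 ≈ 0.3514.
So K ~ Binomial(8, 3.9/11.1): P(K = 5) = C(8,5) · (3.9/11.1)^5 · (7.2/11.1)^3 ≈ 0.0818.

0.0818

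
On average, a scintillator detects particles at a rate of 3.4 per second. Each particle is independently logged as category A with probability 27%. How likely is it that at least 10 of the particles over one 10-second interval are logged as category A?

0.4363

Thinning: the particles that are logged as category A themselves form a Poisson process with rate 0.27 × 3.4 = 0.918 per second.
Over the interval, μ = 0.918 × 10 = 9.18 (a 10-second interval = 10 seconds).
P(N ≥ 10) = 1 − P(N ≤ 9) ≈ 0.4363.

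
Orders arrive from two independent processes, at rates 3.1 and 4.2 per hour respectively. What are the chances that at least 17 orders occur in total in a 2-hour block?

0.2980

Independent Poisson processes superpose: combined rate λ = 3.1 + 4.2 = 7.3 per hour.
Over the interval, μ = 7.3 × 2 = 14.6 (a 2-hour block = 2 hours).
P(N ≥ 17) = 1 − P(N ≤ 16) ≈ 0.2980.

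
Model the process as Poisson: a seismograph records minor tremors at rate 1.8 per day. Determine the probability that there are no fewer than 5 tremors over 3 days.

0.6267

Over the interval, μ = 1.8 × 3 = 5.4 (3 days).
P(N ≥ 5) = 1 − P(N ≤ 4) = 1 − Σ_{j=0}^{4} e^(−μ) μ^j/j! ≈ 0.6267.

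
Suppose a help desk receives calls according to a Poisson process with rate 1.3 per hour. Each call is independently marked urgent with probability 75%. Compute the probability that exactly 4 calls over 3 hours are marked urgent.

Thinning: the calls that are marked urgent themselves form a Poisson process with rate 0.75 × 1.3 = 0.975 per hour.
Over the interval, μ = 0.975 × 3 = 2.925 (3 hours).
P(N = 4) = e^(−2.925) · 2.925^4/4! ≈ 0.1637.

0.1637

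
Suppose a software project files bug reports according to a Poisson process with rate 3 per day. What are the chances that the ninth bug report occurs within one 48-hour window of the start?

Over the interval, μ = 3 × 2 = 6 (a 48-hour window = 2 days).
The ninth arrival falls in the interval iff at least 9 events occur there: P(S_9 ≤ t) = P(N ≥ 9) = 1 − P(N ≤ 8) ≈ 0.1528.

0.1528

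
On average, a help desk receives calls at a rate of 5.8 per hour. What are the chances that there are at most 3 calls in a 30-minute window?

Over the interval, μ = 5.8 × 0.5 = 2.9 (a 30-minute window = 0.5 hours).
P(N ≤ 3) = Σ_{j=0}^{3} e^(−μ) μ^j/j! ≈ 0.6696.

0.6696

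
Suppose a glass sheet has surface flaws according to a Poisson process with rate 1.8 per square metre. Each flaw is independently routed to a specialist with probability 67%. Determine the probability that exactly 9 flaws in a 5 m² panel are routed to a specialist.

Thinning: the flaws that are routed to a specialist themselves form a Poisson process with rate 0.67 × 1.8 = 1.206 per square metre.
Over the interval, μ = 1.206 × 5 = 6.03 (a 5 m² panel = 5 square metres).
P(N = 9) = e^(−6.03) · 6.03^9/9! ≈ 0.0699.

0.0699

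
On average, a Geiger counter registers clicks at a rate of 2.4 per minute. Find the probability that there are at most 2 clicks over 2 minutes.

Over the interval, μ = 2.4 × 2 = 4.8 (2 minutes).
P(N ≤ 2) = Σ_{j=0}^{2} e^(−μ) μ^j/j! ≈ 0.1425.

0.1425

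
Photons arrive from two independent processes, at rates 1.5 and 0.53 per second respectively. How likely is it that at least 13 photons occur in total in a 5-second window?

Independent Poisson processes superpose: combined rate λ = 1.5 + 0.53 = 2.03 per second.
Over the interval, μ = 2.03 × 5 = 10.15 (a 5-second window = 5 seconds).
P(N ≥ 13) = 1 − P(N ≤ 12) ≈ 0.2229.

0.2229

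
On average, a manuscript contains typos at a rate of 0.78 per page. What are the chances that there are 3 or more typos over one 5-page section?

0.7469

Over the interval, μ = 0.78 × 5 = 3.9 (a 5-page section = 5 pages).
P(N ≥ 3) = 1 − P(N ≤ 2) = 1 − Σ_{j=0}^{2} e^(−μ) μ^j/j! ≈ 0.7469.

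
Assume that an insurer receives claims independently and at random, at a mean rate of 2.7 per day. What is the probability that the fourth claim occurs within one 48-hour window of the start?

Over the interval, μ = 2.7 × 2 = 5.4 (a 48-hour window = 2 days).
The fourth arrival falls in the interval iff at least 4 events occur there: P(S_4 ≤ t) = P(N ≥ 4) = 1 − P(N ≤ 3) ≈ 0.7867.

0.7867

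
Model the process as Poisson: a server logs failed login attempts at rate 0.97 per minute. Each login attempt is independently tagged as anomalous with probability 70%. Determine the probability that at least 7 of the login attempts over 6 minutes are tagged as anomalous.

Thinning: the login attempts that are tagged as anomalous themselves form a Poisson process with rate 0.7 × 0.97 = 0.679 per minute.
Over the interval, μ = 0.679 × 6 = 4.074 (6 minutes).
P(N ≥ 7) = 1 − P(N ≤ 6) ≈ 0.1185.

0.1185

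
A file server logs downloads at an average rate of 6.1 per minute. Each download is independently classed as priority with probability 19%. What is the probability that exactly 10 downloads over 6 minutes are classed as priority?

0.0696

Thinning: the downloads that are classed as priority themselves form a Poisson process with rate 0.19 × 6.1 = 1.159 per minute.
Over the interval, μ = 1.159 × 6 = 6.954 (6 minutes).
P(N = 10) = e^(−6.954) · 6.954^10/10! ≈ 0.0696.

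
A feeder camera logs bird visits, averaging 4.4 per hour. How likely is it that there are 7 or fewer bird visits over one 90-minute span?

Over the interval, μ = 4.4 × 1.5 = 6.6 (a 90-minute span = 1.5 hours).
P(N ≤ 7) = Σ_{j=0}^{7} e^(−μ) μ^j/j! ≈ 0.6581.

0.6581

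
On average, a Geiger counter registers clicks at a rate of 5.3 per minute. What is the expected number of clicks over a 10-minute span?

E[N] = λt = 5.3 × 10 = 53 (a 10-minute span = 10 minutes).

53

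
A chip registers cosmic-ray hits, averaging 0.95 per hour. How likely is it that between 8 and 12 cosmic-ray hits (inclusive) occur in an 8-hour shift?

0.4435

Over the interval, μ = 0.95 × 8 = 7.6 (an 8-hour shift = 8 hours).
P(8 ≤ N ≤ 12) = Σ_{j=8}^{12} e^(−7.6) · 7.6^j/j! ≈ 0.4435.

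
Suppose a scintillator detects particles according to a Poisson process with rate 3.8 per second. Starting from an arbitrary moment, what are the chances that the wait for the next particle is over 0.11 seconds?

0.6584

The wait for the next event is exponential with rate λ = 3.8 per second.
P(T > 0.11) = e^(−λt) = e^(−3.8 × 0.11) = e^(−0.418) ≈ 0.6584.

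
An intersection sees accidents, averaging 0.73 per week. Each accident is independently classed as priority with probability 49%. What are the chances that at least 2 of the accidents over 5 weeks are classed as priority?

0.5337

Thinning: the accidents that are classed as priority themselves form a Poisson process with rate 0.49 × 0.73 = 0.3577 per week.
Over the interval, μ = 0.3577 × 5 = 1.7885 (5 weeks).
P(N ≥ 2) = 1 − P(N ≤ 1) ≈ 0.5337.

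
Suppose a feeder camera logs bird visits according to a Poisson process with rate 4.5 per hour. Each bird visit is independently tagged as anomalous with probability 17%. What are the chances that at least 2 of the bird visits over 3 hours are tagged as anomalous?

0.6680

Thinning: the bird visits that are tagged as anomalous themselves form a Poisson process with rate 0.17 × 4.5 = 0.765 per hour.
Over the interval, μ = 0.765 × 3 = 2.295 (3 hours).
P(N ≥ 2) = 1 − P(N ≤ 1) ≈ 0.6680.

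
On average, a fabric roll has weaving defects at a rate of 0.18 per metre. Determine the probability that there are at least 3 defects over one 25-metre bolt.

0.8264

Over the interval, μ = 0.18 × 25 = 4.5 (a 25-metre bolt = 25 metres).
P(N ≥ 3) = 1 − P(N ≤ 2) = 1 − Σ_{j=0}^{2} e^(−μ) μ^j/j! ≈ 0.8264.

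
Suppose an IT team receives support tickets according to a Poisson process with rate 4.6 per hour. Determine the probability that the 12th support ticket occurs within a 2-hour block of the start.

Over the interval, μ = 4.6 × 2 = 9.2 (a 2-hour block = 2 hours).
The 12th arrival falls in the interval iff at least 12 events occur there: P(S_12 ≤ t) = P(N ≥ 12) = 1 − P(N ≤ 11) ≈ 0.2168.

0.2168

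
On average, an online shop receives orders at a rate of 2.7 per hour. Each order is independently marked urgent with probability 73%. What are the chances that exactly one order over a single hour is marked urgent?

0.2746

Thinning: the orders that are marked urgent themselves form a Poisson process with rate 0.73 × 2.7 = 1.971 per hour.
So μ = 1.971.
P(N = 1) = e^(−1.971) · 1.971^1/1! ≈ 0.2746.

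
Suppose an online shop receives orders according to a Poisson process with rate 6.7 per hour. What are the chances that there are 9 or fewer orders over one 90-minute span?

0.4517

Over the interval, μ = 6.7 × 1.5 = 10.05 (a 90-minute span = 1.5 hours).
P(N ≤ 9) = Σ_{j=0}^{9} e^(−μ) μ^j/j! ≈ 0.4517.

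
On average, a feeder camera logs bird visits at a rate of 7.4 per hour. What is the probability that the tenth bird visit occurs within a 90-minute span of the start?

Over the interval, μ = 7.4 × 1.5 = 11.1 (a 90-minute span = 1.5 hours).
The tenth arrival falls in the interval iff at least 10 events occur there: P(S_10 ≤ t) = P(N ≥ 10) = 1 − P(N ≤ 9) ≈ 0.6702.

0.6702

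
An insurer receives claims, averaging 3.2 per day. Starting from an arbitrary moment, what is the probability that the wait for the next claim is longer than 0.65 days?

The wait for the next event is exponential with rate λ = 3.2 per day.
P(T > 0.65) = e^(−λt) = e^(−3.2 × 0.65) = e^(−2.08) ≈ 0.1249.

0.1249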